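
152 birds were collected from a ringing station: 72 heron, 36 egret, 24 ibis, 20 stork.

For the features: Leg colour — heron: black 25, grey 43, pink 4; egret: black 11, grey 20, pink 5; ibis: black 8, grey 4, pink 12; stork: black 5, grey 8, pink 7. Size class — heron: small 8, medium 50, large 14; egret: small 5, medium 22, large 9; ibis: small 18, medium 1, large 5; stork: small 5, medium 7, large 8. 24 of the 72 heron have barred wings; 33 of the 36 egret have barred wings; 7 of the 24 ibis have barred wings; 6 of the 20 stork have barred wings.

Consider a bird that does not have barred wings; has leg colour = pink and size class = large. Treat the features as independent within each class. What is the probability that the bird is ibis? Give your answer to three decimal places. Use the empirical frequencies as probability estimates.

0.407

heron: (72/152) × (4/72) × (14/72) × (48/72) ≈ 0.00341131
egret: (36/152) × (5/36) × (9/36) × (3/36) ≈ 0.000685307
ibis: (24/152) × (12/24) × (5/24) × (17/24) ≈ 0.0116502
stork: (20/152) × (7/20) × (8/20) × (14/20) ≈ 0.0128947
P(ibis | x) = 0.0116502 / 0.028641517 ≈ 0.407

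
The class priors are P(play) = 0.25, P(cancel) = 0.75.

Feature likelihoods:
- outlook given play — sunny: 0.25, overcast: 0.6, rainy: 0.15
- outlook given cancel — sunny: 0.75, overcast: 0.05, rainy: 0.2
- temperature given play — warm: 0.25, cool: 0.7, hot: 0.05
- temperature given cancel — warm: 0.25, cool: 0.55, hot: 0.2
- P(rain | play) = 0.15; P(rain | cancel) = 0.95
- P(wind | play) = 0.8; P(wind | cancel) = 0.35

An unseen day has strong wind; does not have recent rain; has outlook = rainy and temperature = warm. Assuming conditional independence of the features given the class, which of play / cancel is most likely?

play

play: 0.25 × 0.15 × 0.25 × (1−0.15) × 0.8 = 0.006375
cancel: 0.75 × 0.2 × 0.25 × (1−0.95) × 0.35 = 0.00065625
Highest score → play.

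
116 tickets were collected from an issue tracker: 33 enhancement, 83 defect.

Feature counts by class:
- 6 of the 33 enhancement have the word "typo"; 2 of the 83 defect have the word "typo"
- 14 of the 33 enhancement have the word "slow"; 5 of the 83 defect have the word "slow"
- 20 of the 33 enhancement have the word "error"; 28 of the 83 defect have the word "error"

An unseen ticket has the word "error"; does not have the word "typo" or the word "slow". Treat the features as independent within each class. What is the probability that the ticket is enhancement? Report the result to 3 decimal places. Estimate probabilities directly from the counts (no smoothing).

0.268

enhancement: (33/116) × (27/33) × (19/33) × (20/33) ≈ 0.0812197
defect: (83/116) × (81/83) × (78/83) × (28/83) ≈ 0.221372
P(enhancement | x) = 0.0812197 / 0.3025917 ≈ 0.268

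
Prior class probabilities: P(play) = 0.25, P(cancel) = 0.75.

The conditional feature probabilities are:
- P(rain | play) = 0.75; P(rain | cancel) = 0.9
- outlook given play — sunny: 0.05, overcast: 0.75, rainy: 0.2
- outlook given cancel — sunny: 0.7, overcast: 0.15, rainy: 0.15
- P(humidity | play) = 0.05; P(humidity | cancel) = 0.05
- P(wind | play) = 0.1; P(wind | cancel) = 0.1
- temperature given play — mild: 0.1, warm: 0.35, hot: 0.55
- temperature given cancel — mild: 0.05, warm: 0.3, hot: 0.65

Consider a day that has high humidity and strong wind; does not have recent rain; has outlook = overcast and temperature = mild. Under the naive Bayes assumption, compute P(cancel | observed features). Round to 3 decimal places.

0.107

play: 0.25 × (1−0.75) × 0.75 × 0.05 × 0.1 × 0.1 = 0.0000234375
cancel: 0.75 × (1−0.9) × 0.15 × 0.05 × 0.1 × 0.05 = 0.0000028125
P(cancel | x) = 0.0000028125 / 0.00002625 ≈ 0.107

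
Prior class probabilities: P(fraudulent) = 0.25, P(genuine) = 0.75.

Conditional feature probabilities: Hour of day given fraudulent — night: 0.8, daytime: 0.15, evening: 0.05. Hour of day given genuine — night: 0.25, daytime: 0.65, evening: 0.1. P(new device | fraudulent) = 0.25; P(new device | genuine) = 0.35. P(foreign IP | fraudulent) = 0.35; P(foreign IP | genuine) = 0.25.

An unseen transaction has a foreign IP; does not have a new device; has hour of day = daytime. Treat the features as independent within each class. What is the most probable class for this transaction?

genuine

fraudulent: 0.25 × 0.15 × (1−0.25) × 0.35 = 0.00984375
genuine: 0.75 × 0.65 × (1−0.35) × 0.25 = 0.07921875
Highest score → genuine.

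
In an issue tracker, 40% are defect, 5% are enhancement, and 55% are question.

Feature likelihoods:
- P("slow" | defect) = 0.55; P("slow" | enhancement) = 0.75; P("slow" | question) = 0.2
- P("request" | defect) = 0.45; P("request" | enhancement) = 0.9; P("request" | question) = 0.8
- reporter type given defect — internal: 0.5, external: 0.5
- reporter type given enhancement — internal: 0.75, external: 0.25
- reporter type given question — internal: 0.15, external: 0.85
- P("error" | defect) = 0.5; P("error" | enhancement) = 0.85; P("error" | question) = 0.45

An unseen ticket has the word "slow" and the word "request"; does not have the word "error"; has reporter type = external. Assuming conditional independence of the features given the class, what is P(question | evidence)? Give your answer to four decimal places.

0.6126

defect: 0.4 × 0.55 × 0.45 × 0.5 × (1−0.5) = 0.02475
enhancement: 0.05 × 0.75 × 0.9 × 0.25 × (1−0.85) = 0.001265625
question: 0.55 × 0.2 × 0.8 × 0.85 × (1−0.45) = 0.04114
P(question | x) = 0.04114 / 0.067155625 ≈ 0.6126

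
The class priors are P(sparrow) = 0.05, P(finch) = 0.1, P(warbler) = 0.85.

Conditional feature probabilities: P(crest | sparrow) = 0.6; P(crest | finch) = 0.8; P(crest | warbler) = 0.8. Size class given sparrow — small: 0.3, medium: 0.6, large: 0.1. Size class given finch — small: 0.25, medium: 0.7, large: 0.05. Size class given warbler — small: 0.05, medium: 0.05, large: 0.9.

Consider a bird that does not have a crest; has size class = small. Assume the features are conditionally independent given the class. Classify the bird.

sparrow: 0.05 × (1−0.6) × 0.3 = 0.006
finch: 0.1 × (1−0.8) × 0.25 = 0.005
warbler: 0.85 × (1−0.8) × 0.05 = 0.0085
Highest score → warbler.

warbler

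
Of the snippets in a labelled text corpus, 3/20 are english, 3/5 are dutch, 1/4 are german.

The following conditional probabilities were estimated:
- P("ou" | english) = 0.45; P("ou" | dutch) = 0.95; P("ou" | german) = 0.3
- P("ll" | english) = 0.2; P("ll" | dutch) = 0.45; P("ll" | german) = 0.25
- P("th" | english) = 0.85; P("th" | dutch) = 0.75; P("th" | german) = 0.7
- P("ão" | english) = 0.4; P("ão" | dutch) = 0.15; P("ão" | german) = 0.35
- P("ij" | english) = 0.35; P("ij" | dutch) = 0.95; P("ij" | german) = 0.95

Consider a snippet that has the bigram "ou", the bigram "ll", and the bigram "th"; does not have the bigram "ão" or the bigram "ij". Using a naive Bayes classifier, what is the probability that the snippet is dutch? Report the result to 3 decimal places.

english: 0.15 × 0.45 × 0.2 × 0.85 × (1−0.4) × (1−0.35) = 0.00447525
dutch: 0.6 × 0.95 × 0.45 × 0.75 × (1−0.15) × (1−0.95) = 0.0081759375
german: 0.25 × 0.3 × 0.25 × 0.7 × (1−0.35) × (1−0.95) = 0.0004265625
P(dutch | x) = 0.0081759375 / 0.01307775 ≈ 0.625

0.625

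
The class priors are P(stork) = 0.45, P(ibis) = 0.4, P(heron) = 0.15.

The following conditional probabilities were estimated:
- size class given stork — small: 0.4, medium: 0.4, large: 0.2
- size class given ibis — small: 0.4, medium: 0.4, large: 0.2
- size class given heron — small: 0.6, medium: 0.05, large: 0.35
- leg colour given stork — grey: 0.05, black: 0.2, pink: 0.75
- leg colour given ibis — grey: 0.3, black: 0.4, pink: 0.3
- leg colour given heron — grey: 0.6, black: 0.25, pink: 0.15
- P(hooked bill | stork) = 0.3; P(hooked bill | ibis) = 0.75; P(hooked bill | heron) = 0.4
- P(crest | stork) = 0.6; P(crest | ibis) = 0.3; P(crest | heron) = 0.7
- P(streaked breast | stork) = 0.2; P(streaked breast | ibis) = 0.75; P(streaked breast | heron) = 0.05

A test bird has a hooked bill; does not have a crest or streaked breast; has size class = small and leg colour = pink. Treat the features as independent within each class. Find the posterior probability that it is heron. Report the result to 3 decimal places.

0.074

stork: 0.45 × 0.4 × 0.75 × 0.3 × (1−0.6) × (1−0.2) = 0.01296
ibis: 0.4 × 0.4 × 0.3 × 0.75 × (1−0.3) × (1−0.75) = 0.0063
heron: 0.15 × 0.6 × 0.15 × 0.4 × (1−0.7) × (1−0.05) = 0.001539
P(heron | x) = 0.001539 / 0.020799 ≈ 0.074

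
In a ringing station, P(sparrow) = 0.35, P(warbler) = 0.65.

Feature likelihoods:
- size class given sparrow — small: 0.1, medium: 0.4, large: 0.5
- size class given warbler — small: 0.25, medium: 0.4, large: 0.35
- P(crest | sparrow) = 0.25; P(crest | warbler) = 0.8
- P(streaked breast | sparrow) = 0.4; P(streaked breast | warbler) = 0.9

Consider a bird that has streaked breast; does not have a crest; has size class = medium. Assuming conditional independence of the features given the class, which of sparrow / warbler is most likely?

sparrow: 0.35 × 0.4 × (1−0.25) × 0.4 = 0.042
warbler: 0.65 × 0.4 × (1−0.8) × 0.9 = 0.0468
Highest score → warbler.

warbler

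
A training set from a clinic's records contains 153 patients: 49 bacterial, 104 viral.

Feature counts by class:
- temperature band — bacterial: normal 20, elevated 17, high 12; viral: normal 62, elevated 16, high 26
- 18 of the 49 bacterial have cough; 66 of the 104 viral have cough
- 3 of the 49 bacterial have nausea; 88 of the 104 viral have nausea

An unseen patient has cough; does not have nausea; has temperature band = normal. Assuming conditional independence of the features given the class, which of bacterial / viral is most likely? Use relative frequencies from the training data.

bacterial: (49/153) × (20/49) × (18/49) × (46/49) ≈ 0.0450793
viral: (104/153) × (62/104) × (66/104) × (16/104) ≈ 0.0395638
Highest score → bacterial.

bacterial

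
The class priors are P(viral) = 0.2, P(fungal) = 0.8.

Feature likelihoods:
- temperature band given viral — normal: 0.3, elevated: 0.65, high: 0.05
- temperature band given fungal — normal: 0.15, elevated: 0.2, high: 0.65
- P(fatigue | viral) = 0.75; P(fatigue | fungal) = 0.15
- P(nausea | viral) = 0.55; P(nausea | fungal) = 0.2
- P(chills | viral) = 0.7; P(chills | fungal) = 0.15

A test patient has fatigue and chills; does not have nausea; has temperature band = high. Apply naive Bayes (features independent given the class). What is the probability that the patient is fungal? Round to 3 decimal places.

viral: 0.2 × 0.05 × 0.75 × (1−0.55) × 0.7 = 0.0023625
fungal: 0.8 × 0.65 × 0.15 × (1−0.2) × 0.15 = 0.00936
P(fungal | x) = 0.00936 / 0.0117225 ≈ 0.798

0.798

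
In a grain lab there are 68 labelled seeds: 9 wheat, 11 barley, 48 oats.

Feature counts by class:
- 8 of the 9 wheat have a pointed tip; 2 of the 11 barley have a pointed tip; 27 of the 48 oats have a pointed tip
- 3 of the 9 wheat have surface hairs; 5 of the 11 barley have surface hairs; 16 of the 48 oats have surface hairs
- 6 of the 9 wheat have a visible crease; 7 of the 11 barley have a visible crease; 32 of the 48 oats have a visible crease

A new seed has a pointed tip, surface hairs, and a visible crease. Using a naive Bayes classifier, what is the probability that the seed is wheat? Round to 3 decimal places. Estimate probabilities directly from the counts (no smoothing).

0.213

wheat: (9/68) × (8/9) × (3/9) × (6/9) ≈ 0.0261438
barley: (11/68) × (2/11) × (5/11) × (7/11) ≈ 0.00850754
oats: (48/68) × (27/48) × (16/48) × (32/48) ≈ 0.0882353
P(wheat | x) = 0.0261438 / 0.12288664 ≈ 0.213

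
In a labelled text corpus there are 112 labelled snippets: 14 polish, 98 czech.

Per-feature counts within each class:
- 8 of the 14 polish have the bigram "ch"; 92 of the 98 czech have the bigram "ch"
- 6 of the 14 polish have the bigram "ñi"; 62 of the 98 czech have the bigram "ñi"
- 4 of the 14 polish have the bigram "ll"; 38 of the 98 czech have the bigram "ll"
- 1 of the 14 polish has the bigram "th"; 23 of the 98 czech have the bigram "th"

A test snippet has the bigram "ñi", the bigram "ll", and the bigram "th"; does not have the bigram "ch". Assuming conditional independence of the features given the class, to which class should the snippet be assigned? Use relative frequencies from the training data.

czech

polish: (14/112) × (6/14) × (6/14) × (4/14) × (1/14) ≈ 0.000468555
czech: (98/112) × (6/98) × (62/98) × (38/98) × (23/98) ≈ 0.00308431
Highest score → czech.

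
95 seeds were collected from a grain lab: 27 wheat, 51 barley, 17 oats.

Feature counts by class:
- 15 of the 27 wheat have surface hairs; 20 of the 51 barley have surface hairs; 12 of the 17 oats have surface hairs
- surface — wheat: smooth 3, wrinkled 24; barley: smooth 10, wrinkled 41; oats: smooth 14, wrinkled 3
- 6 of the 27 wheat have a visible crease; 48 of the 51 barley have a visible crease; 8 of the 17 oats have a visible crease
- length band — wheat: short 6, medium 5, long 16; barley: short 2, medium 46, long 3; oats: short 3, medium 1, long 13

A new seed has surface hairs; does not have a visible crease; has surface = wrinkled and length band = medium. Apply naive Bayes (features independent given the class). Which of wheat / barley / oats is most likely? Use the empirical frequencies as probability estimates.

wheat: (27/95) × (15/27) × (24/27) × (21/27) × (5/27) ≈ 0.0202151
barley: (51/95) × (20/51) × (41/51) × (3/51) × (46/51) ≈ 0.00897964
oats: (17/95) × (12/17) × (3/17) × (9/17) × (1/17) ≈ 0.000694184
Highest score → wheat.

wheat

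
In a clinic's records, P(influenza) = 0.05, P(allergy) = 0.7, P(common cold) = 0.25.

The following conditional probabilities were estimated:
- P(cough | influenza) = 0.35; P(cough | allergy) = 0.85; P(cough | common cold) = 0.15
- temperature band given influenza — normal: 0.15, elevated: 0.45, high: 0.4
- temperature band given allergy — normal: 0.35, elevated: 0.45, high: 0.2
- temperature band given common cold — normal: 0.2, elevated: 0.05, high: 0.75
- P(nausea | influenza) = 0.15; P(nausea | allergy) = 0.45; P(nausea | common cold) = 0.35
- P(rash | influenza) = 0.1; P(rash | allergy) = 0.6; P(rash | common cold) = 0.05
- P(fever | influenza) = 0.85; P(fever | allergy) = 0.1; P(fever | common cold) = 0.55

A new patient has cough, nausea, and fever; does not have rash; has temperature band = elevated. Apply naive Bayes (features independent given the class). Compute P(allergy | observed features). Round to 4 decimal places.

influenza: 0.05 × 0.35 × 0.45 × 0.15 × (1−0.1) × 0.85 = 0.00090365625
allergy: 0.7 × 0.85 × 0.45 × 0.45 × (1−0.6) × 0.1 = 0.0048195
common cold: 0.25 × 0.15 × 0.05 × 0.35 × (1−0.05) × 0.55 = 0.000342890625
P(allergy | x) = 0.0048195 / 0.006066046875 ≈ 0.7945

0.7945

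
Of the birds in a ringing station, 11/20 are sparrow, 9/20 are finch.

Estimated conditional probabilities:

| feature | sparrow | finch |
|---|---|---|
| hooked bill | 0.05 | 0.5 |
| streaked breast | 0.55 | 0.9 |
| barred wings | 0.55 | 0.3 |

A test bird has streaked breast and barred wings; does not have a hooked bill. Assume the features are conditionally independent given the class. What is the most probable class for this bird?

sparrow

sparrow: 0.55 × (1−0.05) × 0.55 × 0.55 = 0.15805625
finch: 0.45 × (1−0.5) × 0.9 × 0.3 = 0.06075
Highest score → sparrow.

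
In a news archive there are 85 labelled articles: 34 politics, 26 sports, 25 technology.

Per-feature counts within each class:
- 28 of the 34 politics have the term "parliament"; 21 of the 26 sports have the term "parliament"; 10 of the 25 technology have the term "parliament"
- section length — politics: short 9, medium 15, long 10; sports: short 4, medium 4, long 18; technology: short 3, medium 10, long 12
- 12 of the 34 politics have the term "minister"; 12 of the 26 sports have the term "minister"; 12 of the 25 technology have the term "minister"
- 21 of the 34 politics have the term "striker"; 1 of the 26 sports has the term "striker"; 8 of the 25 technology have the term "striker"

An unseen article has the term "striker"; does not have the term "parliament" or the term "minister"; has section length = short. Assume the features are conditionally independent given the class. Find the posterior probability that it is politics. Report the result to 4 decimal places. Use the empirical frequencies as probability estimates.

politics: (34/85) × (6/34) × (9/34) × (22/34) × (21/34) ≈ 0.00746758
sports: (26/85) × (5/26) × (4/26) × (14/26) × (1/26) ≈ 0.000187421
technology: (25/85) × (15/25) × (3/25) × (13/25) × (8/25) ≈ 0.00352376
P(politics | x) = 0.00746758 / 0.011178761 ≈ 0.6680

0.6680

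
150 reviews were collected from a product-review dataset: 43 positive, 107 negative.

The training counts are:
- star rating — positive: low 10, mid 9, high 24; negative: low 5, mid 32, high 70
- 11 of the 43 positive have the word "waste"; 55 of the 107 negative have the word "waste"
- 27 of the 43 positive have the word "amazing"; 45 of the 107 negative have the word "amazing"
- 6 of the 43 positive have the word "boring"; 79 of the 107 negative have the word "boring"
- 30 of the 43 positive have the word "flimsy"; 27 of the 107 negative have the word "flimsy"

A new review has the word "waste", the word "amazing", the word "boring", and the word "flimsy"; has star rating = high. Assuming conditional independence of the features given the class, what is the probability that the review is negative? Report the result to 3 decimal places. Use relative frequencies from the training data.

positive: (43/150) × (24/43) × (11/43) × (27/43) × (6/43) × (30/43) ≈ 0.00250193
negative: (107/150) × (70/107) × (55/107) × (45/107) × (79/107) × (27/107) ≈ 0.0187948
P(negative | x) = 0.0187948 / 0.02129673 ≈ 0.883

0.883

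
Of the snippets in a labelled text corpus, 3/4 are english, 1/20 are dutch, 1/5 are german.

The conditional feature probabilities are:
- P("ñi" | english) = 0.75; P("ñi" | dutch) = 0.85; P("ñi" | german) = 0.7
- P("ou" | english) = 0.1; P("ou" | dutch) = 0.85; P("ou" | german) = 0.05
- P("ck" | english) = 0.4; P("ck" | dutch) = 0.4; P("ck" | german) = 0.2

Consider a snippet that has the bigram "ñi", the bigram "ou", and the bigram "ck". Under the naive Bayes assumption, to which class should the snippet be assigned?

english: 0.75 × 0.75 × 0.1 × 0.4 = 0.0225
dutch: 0.05 × 0.85 × 0.85 × 0.4 = 0.01445
german: 0.2 × 0.7 × 0.05 × 0.2 = 0.0014
Highest score → english.

english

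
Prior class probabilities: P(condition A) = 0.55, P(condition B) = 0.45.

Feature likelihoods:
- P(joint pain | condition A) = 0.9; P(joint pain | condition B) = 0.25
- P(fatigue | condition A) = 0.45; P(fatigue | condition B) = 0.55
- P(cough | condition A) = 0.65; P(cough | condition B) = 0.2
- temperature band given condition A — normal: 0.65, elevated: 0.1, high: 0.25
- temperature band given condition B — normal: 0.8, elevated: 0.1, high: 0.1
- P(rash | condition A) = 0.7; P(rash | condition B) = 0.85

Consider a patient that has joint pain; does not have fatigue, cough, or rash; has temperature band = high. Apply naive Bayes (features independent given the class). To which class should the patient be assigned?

condition A

condition A: 0.55 × 0.9 × (1−0.45) × (1−0.65) × 0.25 × (1−0.7) = 0.0071465625
condition B: 0.45 × 0.25 × (1−0.55) × (1−0.2) × 0.1 × (1−0.85) = 0.0006075
Highest score → condition A.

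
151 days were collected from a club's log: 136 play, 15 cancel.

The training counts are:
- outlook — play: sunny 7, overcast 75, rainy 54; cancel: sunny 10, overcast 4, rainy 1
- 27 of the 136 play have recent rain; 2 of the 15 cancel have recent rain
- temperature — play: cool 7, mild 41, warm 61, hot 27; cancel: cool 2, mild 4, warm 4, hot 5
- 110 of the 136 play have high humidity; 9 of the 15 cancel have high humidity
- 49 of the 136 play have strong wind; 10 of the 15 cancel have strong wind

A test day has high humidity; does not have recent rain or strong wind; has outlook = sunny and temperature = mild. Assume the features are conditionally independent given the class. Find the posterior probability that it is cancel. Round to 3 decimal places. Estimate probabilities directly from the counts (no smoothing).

0.346

play: (136/151) × (7/136) × (109/136) × (41/136) × (110/136) × (87/136) ≈ 0.00579546
cancel: (15/151) × (10/15) × (13/15) × (4/15) × (9/15) × (5/15) ≈ 0.00306107
P(cancel | x) = 0.00306107 / 0.00885653 ≈ 0.346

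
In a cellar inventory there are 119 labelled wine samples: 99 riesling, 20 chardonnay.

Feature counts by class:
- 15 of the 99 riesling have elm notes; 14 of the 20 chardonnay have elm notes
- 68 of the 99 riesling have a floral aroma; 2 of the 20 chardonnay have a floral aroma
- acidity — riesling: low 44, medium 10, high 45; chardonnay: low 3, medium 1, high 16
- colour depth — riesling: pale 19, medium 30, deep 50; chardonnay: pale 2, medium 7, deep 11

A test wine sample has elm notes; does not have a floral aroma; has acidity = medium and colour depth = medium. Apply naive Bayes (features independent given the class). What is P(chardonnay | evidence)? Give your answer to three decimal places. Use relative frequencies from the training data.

riesling: (99/119) × (15/99) × (31/99) × (10/99) × (30/99) ≈ 0.00120815
chardonnay: (20/119) × (14/20) × (18/20) × (1/20) × (7/20) ≈ 0.00185294
P(chardonnay | x) = 0.00185294 / 0.00306109 ≈ 0.605

0.605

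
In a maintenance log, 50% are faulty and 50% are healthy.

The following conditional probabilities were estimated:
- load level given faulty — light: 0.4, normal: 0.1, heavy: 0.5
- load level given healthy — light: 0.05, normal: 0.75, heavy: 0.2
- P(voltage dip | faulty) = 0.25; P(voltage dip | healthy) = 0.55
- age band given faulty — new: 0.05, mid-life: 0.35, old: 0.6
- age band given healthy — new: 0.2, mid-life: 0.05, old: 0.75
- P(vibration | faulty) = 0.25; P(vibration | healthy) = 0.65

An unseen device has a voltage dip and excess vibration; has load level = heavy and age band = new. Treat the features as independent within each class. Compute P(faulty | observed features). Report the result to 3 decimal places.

0.099

faulty: 0.5 × 0.5 × 0.25 × 0.05 × 0.25 = 0.00078125
healthy: 0.5 × 0.2 × 0.55 × 0.2 × 0.65 = 0.00715
P(faulty | x) = 0.00078125 / 0.00793125 ≈ 0.099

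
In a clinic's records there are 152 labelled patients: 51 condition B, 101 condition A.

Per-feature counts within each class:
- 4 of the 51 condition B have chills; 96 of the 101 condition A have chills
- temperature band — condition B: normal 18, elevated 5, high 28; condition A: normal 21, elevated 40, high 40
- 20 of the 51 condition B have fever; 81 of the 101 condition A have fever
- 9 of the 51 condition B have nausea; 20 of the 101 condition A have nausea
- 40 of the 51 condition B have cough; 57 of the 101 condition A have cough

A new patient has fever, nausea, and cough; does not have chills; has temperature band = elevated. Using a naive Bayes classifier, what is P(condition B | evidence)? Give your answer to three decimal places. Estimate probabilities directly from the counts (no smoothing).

condition B: (51/152) × (47/51) × (5/51) × (20/51) × (9/51) × (40/51) ≈ 0.00164542
condition A: (101/152) × (5/101) × (40/101) × (81/101) × (20/101) × (57/101) ≈ 0.00116759
P(condition B | x) = 0.00164542 / 0.00281301 ≈ 0.585

0.585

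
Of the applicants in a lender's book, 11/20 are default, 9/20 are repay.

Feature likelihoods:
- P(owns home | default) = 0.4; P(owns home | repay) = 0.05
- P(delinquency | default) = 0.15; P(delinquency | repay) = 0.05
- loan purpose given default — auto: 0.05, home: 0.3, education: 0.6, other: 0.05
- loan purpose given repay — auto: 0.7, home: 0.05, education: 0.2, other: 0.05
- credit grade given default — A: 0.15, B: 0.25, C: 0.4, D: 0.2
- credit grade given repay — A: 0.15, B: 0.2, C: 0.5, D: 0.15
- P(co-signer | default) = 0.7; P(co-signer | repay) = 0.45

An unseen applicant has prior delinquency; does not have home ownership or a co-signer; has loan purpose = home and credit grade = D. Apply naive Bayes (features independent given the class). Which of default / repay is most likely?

default: 0.55 × (1−0.4) × 0.15 × 0.3 × 0.2 × (1−0.7) = 0.000891
repay: 0.45 × (1−0.05) × 0.05 × 0.05 × 0.15 × (1−0.45) = 0.000088171875
Highest score → default.

default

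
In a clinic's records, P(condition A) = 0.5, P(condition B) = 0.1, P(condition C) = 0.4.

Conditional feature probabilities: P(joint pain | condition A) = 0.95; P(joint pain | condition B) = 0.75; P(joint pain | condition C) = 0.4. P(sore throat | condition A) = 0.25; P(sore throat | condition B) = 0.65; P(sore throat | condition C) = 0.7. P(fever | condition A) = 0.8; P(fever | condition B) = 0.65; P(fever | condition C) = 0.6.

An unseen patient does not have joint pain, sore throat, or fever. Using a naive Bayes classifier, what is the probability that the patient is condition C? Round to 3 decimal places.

condition A: 0.5 × (1−0.95) × (1−0.25) × (1−0.8) = 0.00375
condition B: 0.1 × (1−0.75) × (1−0.65) × (1−0.65) = 0.0030625
condition C: 0.4 × (1−0.4) × (1−0.7) × (1−0.6) = 0.0288
P(condition C | x) = 0.0288 / 0.0356125 ≈ 0.809

0.809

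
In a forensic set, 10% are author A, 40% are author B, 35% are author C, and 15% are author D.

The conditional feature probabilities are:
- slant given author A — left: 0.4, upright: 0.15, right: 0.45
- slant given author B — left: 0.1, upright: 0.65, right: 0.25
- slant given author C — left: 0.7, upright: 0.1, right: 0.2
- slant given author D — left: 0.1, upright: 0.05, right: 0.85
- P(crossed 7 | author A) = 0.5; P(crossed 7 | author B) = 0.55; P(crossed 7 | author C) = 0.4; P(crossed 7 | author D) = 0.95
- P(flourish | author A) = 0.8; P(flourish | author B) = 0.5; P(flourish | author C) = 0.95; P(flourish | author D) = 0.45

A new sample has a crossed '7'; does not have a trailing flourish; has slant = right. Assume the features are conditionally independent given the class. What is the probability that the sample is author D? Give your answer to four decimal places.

author A: 0.1 × 0.45 × 0.5 × (1−0.8) = 0.0045
author B: 0.4 × 0.25 × 0.55 × (1−0.5) = 0.0275
author C: 0.35 × 0.2 × 0.4 × (1−0.95) = 0.0014
author D: 0.15 × 0.85 × 0.95 × (1−0.45) = 0.06661875
P(author D | x) = 0.06661875 / 0.10001875 ≈ 0.6661

0.6661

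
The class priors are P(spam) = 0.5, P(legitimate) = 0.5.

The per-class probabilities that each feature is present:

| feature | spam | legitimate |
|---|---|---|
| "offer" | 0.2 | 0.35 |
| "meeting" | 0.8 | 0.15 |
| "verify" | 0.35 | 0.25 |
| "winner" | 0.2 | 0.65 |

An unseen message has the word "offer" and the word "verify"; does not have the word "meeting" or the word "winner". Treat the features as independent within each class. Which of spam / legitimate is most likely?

legitimate

spam: 0.5 × 0.2 × (1−0.8) × 0.35 × (1−0.2) = 0.0056
legitimate: 0.5 × 0.35 × (1−0.15) × 0.25 × (1−0.65) = 0.013015625
Highest score → legitimate.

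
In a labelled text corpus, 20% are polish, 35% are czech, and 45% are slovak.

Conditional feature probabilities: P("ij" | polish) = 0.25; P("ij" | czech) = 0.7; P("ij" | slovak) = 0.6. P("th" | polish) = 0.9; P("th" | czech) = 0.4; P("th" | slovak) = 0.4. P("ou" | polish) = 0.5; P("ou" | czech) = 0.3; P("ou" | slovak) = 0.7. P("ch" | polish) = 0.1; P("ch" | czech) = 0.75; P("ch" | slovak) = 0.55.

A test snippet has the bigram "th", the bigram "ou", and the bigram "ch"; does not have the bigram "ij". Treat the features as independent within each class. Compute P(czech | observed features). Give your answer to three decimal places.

0.215

polish: 0.2 × (1−0.25) × 0.9 × 0.5 × 0.1 = 0.00675
czech: 0.35 × (1−0.7) × 0.4 × 0.3 × 0.75 = 0.00945
slovak: 0.45 × (1−0.6) × 0.4 × 0.7 × 0.55 = 0.02772
P(czech | x) = 0.00945 / 0.04392 ≈ 0.215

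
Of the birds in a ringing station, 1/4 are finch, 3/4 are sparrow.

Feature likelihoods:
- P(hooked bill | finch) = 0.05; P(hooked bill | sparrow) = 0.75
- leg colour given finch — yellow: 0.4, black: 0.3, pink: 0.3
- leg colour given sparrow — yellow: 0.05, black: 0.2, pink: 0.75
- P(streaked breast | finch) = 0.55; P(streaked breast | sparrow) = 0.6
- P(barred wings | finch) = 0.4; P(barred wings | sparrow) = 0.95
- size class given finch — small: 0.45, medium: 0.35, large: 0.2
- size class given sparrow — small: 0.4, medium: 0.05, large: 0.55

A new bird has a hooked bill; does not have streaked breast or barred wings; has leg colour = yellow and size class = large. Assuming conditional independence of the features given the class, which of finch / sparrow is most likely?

sparrow

finch: 0.25 × 0.05 × 0.4 × (1−0.55) × (1−0.4) × 0.2 = 0.00027
sparrow: 0.75 × 0.75 × 0.05 × (1−0.6) × (1−0.95) × 0.55 = 0.000309375
Highest score → sparrow.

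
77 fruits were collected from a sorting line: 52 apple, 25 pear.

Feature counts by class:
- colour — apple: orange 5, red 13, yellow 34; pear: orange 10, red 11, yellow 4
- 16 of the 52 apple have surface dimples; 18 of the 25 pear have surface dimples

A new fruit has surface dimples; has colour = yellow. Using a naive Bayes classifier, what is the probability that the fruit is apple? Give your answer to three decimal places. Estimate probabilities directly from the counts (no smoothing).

apple: (52/77) × (34/52) × (16/52) ≈ 0.135864
pear: (25/77) × (4/25) × (18/25) ≈ 0.0374026
P(apple | x) = 0.135864 / 0.1732666 ≈ 0.784

0.784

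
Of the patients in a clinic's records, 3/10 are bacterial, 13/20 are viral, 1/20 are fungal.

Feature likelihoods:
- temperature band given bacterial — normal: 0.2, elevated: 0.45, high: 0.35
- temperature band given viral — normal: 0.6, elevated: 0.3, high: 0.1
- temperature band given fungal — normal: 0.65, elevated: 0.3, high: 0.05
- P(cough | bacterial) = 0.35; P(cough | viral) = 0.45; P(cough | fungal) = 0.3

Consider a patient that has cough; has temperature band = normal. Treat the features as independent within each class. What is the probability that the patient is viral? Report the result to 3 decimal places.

bacterial: 0.3 × 0.2 × 0.35 = 0.021
viral: 0.65 × 0.6 × 0.45 = 0.1755
fungal: 0.05 × 0.65 × 0.3 = 0.00975
P(viral | x) = 0.1755 / 0.20625 ≈ 0.851

0.851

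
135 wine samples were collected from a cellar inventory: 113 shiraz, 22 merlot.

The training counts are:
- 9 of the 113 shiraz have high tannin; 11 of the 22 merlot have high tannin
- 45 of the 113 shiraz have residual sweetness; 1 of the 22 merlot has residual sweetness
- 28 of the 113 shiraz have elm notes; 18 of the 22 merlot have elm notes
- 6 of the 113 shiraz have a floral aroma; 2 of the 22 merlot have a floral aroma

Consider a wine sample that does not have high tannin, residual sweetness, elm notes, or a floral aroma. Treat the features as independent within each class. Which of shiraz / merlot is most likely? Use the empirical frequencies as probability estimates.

shiraz

shiraz: (113/135) × (104/113) × (68/113) × (85/113) × (107/113) ≈ 0.330199
merlot: (22/135) × (11/22) × (21/22) × (4/22) × (20/22) ≈ 0.0128558
Highest score → shiraz.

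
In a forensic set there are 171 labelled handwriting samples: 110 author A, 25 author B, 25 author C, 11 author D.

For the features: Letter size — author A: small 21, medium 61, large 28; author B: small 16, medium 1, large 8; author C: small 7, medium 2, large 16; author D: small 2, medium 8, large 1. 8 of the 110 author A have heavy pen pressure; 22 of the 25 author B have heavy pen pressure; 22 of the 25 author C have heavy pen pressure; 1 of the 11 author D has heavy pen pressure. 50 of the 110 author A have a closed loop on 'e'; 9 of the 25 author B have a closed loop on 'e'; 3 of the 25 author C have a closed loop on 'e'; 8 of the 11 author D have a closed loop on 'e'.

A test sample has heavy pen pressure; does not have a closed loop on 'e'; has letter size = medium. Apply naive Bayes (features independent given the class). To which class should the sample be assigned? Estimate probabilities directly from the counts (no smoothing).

author A: (110/171) × (61/110) × (8/110) × (60/110) ≈ 0.0141511
author B: (25/171) × (1/25) × (22/25) × (16/25) ≈ 0.00329357
author C: (25/171) × (2/25) × (22/25) × (22/25) ≈ 0.00905731
author D: (11/171) × (8/11) × (1/11) × (3/11) ≈ 0.00115992
Highest score → author A.

author A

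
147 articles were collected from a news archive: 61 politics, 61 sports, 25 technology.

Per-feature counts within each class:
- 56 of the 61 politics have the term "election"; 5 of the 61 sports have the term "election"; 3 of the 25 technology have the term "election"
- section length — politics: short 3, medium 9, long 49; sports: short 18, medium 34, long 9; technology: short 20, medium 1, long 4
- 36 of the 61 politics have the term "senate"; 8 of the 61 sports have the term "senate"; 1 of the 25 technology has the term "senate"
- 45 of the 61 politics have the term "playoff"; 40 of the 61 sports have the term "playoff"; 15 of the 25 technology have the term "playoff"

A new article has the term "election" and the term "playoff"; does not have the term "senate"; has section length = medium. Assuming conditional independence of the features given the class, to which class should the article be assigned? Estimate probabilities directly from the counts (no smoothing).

politics

politics: (61/147) × (56/61) × (9/61) × (25/61) × (45/61) ≈ 0.0169932
sports: (61/147) × (5/61) × (34/61) × (53/61) × (40/61) ≈ 0.0108013
technology: (25/147) × (3/25) × (1/25) × (24/25) × (15/25) ≈ 0.000470204
Highest score → politics.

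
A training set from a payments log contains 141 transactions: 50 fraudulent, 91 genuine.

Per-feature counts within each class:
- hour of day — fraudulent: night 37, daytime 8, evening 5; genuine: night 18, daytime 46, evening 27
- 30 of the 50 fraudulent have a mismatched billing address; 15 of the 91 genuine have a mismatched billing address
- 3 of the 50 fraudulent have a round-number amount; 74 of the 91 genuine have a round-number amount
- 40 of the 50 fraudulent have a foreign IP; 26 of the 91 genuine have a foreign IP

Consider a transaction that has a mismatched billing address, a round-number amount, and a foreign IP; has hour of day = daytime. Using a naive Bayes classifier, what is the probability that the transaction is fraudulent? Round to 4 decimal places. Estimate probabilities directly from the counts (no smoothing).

0.1157

fraudulent: (50/141) × (8/50) × (30/50) × (3/50) × (40/50) ≈ 0.00163404
genuine: (91/141) × (46/91) × (15/91) × (74/91) × (26/91) ≈ 0.0124943
P(fraudulent | x) = 0.00163404 / 0.01412834 ≈ 0.1157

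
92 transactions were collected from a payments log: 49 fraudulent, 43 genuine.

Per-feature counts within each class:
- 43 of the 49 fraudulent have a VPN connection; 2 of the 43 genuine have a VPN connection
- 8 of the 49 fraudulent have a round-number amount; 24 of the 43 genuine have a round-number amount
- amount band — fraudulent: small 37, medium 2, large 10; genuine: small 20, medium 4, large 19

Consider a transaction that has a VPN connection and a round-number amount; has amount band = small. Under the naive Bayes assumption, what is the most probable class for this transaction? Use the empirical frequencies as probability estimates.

fraudulent: (49/92) × (43/49) × (8/49) × (37/49) ≈ 0.0576209
genuine: (43/92) × (2/43) × (24/43) × (20/43) ≈ 0.00564347
Highest score → fraudulent.

fraudulent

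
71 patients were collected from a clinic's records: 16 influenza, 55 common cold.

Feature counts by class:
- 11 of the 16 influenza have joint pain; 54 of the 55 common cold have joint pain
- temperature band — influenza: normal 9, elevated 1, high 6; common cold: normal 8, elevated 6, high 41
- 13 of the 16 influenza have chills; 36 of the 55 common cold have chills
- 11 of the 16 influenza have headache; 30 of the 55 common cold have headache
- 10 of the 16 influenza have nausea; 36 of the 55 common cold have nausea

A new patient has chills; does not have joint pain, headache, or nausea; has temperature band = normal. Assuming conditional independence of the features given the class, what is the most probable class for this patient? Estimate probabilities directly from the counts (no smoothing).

influenza

influenza: (16/71) × (5/16) × (9/16) × (13/16) × (5/16) × (6/16) ≈ 0.00377171
common cold: (55/71) × (1/55) × (8/55) × (36/55) × (25/55) × (19/55) ≈ 0.000210561
Highest score → influenza.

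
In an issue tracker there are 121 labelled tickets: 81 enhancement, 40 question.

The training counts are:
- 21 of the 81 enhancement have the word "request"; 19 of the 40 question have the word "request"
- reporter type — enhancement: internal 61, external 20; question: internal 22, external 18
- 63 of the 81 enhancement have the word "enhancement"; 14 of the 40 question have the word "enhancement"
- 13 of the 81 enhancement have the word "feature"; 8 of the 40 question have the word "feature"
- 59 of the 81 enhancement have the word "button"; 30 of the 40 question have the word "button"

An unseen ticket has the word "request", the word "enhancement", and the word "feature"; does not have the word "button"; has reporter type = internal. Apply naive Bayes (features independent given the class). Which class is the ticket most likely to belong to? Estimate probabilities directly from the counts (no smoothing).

enhancement: (81/121) × (21/81) × (61/81) × (63/81) × (13/81) × (22/81) ≈ 0.00443129
question: (40/121) × (19/40) × (22/40) × (14/40) × (8/40) × (10/40) ≈ 0.00151136
Highest score → enhancement.

enhancement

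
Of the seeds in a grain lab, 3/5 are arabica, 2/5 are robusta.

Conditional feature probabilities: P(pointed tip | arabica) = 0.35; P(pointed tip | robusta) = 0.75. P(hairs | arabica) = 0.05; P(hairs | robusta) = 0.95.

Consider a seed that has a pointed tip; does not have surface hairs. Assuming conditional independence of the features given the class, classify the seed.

arabica: 0.6 × 0.35 × (1−0.05) = 0.1995
robusta: 0.4 × 0.75 × (1−0.95) = 0.015
Highest score → arabica.

arabica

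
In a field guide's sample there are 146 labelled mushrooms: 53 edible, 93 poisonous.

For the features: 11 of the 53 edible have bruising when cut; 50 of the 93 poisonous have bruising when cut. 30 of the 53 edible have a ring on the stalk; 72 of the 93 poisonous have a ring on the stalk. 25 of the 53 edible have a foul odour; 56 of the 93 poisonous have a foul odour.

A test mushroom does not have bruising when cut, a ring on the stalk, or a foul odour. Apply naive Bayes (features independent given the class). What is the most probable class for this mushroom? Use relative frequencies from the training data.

edible

edible: (53/146) × (42/53) × (23/53) × (28/53) ≈ 0.0659524
poisonous: (93/146) × (43/93) × (21/93) × (37/93) ≈ 0.0264588
Highest score → edible.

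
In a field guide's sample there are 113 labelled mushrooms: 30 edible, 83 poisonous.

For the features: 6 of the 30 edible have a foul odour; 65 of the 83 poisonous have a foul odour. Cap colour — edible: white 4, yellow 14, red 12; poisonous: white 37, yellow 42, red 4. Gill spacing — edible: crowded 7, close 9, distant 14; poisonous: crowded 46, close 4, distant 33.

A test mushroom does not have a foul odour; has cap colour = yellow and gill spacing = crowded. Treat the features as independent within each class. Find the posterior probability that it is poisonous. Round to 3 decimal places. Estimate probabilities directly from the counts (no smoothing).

0.659

edible: (30/113) × (24/30) × (14/30) × (7/30) ≈ 0.0231268
poisonous: (83/113) × (18/83) × (42/83) × (46/83) ≈ 0.044673
P(poisonous | x) = 0.044673 / 0.0677998 ≈ 0.659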